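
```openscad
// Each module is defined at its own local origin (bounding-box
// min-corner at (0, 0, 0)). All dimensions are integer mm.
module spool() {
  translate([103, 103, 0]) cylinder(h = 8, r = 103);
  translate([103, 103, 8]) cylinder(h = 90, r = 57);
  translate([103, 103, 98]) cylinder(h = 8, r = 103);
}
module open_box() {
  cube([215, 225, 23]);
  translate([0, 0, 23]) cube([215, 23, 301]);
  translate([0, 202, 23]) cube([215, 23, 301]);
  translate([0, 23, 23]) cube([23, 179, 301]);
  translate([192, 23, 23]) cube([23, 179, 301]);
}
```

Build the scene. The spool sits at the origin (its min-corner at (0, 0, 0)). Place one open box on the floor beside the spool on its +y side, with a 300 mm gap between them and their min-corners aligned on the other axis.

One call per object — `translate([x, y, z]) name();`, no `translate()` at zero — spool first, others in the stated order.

spool();
translate([0, 506, 0]) open_box();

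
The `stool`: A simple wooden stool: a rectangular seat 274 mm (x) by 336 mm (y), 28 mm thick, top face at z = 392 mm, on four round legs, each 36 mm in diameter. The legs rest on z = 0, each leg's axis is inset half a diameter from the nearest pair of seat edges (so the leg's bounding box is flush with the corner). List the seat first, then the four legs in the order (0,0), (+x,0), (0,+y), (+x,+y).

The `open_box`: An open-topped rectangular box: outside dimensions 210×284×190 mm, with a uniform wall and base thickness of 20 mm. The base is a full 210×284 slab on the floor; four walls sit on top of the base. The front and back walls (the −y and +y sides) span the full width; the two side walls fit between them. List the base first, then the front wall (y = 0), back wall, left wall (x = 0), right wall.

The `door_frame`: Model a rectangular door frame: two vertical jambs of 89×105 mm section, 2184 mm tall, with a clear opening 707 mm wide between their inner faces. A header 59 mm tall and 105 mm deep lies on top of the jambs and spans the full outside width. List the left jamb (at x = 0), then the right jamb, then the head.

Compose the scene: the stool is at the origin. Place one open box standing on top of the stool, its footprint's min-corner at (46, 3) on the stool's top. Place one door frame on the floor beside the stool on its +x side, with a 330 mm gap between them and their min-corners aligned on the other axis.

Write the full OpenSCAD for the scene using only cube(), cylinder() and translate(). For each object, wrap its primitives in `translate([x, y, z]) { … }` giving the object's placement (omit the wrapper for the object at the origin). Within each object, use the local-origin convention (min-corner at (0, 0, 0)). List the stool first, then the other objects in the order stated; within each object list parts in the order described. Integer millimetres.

translate([0, 0, 364]) cube([274, 336, 28]);
translate([18, 18, 0]) cylinder(h = 364, r = 18);
translate([256, 18, 0]) cylinder(h = 364, r = 18);
translate([18, 318, 0]) cylinder(h = 364, r = 18);
translate([256, 318, 0]) cylinder(h = 364, r = 18);
translate([46, 3, 392]) {
  cube([210, 284, 20]);
  translate([0, 0, 20]) cube([210, 20, 170]);
  translate([0, 264, 20]) cube([210, 20, 170]);
  translate([0, 20, 20]) cube([20, 244, 170]);
  translate([190, 20, 20]) cube([20, 244, 170]);
}
translate([604, 0, 0]) {
  cube([89, 105, 2184]);
  translate([796, 0, 0]) cube([89, 105, 2184]);
  translate([0, 0, 2184]) cube([885, 105, 59]);
}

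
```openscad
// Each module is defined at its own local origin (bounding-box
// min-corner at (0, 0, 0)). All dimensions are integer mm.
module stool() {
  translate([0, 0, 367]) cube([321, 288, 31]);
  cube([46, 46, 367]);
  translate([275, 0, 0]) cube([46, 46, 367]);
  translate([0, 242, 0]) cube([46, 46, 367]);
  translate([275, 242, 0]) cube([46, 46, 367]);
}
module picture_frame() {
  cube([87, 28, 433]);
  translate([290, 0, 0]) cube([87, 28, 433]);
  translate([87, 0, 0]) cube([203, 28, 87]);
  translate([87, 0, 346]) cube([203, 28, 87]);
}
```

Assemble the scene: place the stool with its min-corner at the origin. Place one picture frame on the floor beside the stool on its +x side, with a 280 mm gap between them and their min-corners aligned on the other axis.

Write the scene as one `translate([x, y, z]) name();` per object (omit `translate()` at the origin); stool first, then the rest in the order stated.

stool();
translate([601, 0, 0]) picture_frame();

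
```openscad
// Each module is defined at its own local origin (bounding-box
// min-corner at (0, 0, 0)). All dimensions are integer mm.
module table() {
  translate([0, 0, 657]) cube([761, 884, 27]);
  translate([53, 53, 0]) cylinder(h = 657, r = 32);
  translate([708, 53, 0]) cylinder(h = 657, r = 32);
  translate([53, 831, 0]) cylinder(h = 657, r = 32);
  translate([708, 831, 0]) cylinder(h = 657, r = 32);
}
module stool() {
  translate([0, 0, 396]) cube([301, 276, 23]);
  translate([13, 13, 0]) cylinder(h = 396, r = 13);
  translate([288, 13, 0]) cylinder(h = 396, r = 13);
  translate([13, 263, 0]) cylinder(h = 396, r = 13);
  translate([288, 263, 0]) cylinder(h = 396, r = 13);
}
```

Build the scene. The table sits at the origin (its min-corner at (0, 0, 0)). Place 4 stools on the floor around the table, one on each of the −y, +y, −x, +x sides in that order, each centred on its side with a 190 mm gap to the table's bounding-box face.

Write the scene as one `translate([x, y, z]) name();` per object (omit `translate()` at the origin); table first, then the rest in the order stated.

table();
translate([230, -466, 0]) stool();
translate([230, 1074, 0]) stool();
translate([-491, 304, 0]) stool();
translate([951, 304, 0]) stool();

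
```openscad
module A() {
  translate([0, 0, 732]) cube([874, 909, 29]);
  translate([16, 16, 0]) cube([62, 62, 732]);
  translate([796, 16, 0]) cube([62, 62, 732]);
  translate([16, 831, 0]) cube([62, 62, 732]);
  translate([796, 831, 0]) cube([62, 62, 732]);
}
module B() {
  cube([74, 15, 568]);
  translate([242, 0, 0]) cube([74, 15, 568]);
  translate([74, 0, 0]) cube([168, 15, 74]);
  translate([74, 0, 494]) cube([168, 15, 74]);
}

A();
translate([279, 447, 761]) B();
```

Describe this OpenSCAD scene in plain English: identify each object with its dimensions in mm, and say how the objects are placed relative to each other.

A is a table with a 874×909 mm rectangular top, 29 mm thick, top surface at z = 761 mm, supported by four 62×62 mm square legs, each inset 16 mm from the nearest pair of top edges, running from the floor.

B is a picture frame with a 168×420 mm rectangular opening (x by z) and a uniform 74 mm border on every side. Frame depth is 15 mm along y. It is built from two vertical stiles running the full outside height and two horizontal rails spanning the gap between the stiles.

The picture frame is on top of the table, centred.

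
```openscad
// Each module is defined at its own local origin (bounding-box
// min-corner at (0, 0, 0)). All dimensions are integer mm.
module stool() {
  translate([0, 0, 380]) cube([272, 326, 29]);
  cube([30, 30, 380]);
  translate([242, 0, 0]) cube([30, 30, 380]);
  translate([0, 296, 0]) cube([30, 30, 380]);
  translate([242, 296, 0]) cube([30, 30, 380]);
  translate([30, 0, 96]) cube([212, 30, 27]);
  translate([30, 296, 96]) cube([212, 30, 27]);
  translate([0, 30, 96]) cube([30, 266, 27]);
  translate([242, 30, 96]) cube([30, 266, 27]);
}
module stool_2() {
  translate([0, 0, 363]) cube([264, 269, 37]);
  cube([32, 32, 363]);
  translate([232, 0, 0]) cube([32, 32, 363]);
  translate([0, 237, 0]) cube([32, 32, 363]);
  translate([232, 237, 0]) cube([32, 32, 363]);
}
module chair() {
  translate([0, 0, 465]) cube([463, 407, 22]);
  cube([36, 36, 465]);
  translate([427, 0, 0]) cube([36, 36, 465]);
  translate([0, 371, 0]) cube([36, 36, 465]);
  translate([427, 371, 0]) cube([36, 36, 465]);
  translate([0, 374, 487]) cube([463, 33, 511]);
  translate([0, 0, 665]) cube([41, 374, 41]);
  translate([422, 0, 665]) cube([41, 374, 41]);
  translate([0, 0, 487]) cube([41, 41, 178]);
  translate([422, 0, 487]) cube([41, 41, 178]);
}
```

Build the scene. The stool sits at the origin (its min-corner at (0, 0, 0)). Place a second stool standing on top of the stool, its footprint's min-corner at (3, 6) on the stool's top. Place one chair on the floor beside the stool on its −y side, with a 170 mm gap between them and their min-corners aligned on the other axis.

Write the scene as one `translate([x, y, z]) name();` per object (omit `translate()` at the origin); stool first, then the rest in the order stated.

stool();
translate([3, 6, 409]) stool_2();
translate([0, -577, 0]) chair();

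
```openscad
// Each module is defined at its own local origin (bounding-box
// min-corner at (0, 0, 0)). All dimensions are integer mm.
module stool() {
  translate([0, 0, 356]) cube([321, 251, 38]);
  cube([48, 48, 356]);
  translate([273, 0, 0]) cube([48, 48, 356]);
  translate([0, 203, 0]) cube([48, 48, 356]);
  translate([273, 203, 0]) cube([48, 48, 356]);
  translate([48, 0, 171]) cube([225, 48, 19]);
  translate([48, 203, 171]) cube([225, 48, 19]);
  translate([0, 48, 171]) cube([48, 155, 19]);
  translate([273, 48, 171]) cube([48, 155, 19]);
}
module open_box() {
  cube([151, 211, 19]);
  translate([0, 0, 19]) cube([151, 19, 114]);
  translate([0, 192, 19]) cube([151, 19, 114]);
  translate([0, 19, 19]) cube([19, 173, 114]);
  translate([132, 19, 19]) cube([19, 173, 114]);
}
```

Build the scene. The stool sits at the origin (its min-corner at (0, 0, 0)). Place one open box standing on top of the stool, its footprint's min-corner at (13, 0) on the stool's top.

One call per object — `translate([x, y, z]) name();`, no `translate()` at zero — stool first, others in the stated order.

stool();
translate([13, 0, 394]) open_box();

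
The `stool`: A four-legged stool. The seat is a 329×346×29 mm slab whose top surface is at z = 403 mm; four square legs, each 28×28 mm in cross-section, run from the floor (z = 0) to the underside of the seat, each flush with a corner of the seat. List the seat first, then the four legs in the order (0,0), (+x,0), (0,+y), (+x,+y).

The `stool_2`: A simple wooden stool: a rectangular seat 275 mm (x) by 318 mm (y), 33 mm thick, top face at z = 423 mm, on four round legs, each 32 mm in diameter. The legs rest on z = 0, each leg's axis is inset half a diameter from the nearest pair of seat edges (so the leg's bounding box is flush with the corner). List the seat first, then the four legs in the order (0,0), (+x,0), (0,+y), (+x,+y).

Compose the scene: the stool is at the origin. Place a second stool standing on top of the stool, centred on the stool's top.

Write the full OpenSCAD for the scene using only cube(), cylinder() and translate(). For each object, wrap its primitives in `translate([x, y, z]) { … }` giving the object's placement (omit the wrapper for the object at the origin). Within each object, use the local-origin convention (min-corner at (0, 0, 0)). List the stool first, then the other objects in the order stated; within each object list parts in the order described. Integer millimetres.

translate([0, 0, 374]) cube([329, 346, 29]);
cube([28, 28, 374]);
translate([301, 0, 0]) cube([28, 28, 374]);
translate([0, 318, 0]) cube([28, 28, 374]);
translate([301, 318, 0]) cube([28, 28, 374]);
translate([27, 14, 403]) {
  translate([0, 0, 390]) cube([275, 318, 33]);
  translate([16, 16, 0]) cylinder(h = 390, r = 16);
  translate([259, 16, 0]) cylinder(h = 390, r = 16);
  translate([16, 302, 0]) cylinder(h = 390, r = 16);
  translate([259, 302, 0]) cylinder(h = 390, r = 16);
}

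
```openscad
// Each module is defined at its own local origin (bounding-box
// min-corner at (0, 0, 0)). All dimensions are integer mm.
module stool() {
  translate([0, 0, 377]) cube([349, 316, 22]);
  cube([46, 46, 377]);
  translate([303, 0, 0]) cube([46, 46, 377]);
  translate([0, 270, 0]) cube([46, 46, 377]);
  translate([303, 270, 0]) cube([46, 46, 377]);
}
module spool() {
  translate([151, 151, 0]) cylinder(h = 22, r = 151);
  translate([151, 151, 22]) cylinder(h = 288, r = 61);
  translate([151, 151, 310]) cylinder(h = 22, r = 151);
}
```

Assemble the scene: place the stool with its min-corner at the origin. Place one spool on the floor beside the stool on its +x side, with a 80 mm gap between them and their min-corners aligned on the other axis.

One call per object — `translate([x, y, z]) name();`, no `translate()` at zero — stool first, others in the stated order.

stool();
translate([429, 0, 0]) spool();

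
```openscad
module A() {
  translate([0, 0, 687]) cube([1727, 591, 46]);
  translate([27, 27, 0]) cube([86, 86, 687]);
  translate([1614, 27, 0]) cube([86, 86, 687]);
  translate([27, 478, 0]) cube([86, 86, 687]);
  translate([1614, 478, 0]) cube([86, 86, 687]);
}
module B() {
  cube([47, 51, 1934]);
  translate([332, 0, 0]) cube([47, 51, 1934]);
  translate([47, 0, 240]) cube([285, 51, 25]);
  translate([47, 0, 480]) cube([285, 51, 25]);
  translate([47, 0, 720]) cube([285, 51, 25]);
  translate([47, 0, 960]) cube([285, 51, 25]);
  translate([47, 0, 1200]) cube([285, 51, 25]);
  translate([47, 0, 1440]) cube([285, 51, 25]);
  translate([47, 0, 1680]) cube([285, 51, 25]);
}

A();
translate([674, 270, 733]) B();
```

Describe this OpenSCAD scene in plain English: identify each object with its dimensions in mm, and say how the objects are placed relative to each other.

A is a table with a 1727×591 mm rectangular top, 46 mm thick, top surface at z = 733 mm, supported by four 86×86 mm square legs, each inset 27 mm from the nearest pair of top edges, running from the floor.

B is a straight ladder. Two 47×51 mm vertical rails, 1934 mm tall, stand 379 mm apart (outside-to-outside) with their front faces coplanar on the −y side. 7 rungs, each 51 mm deep and 25 mm tall, span between the inner faces of the rails, front faces flush with the rails. The lowest rung's underside is at z = 240 mm and rungs are spaced 240 mm apart (underside to underside).

The ladder is on top of the table, centred.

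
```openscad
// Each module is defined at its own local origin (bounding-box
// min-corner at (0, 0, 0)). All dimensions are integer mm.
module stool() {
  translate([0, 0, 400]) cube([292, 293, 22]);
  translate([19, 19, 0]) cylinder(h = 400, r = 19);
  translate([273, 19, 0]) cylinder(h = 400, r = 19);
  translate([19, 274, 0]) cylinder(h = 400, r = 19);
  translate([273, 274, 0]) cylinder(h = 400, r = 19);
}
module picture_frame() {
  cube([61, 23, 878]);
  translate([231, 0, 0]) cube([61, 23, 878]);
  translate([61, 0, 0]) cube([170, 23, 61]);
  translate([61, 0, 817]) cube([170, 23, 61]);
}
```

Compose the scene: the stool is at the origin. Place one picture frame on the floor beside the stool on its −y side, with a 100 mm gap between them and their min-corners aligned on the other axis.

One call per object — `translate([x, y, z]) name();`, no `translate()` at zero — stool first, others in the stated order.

stool();
translate([0, -123, 0]) picture_frame();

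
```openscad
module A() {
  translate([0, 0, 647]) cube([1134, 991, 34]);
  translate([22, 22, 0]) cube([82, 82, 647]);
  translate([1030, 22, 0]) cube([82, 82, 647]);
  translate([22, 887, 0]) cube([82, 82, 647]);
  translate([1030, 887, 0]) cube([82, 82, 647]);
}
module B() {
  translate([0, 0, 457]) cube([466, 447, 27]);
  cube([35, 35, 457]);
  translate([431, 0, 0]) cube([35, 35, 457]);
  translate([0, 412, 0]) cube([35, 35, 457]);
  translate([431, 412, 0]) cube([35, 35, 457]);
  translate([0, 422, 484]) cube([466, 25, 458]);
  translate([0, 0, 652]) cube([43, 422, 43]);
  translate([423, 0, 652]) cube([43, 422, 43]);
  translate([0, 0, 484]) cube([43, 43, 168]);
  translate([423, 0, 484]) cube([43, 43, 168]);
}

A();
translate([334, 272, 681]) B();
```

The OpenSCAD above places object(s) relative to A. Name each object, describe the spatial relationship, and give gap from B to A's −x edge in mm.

The chair's min-x is at 334; the table's min-x is 0; gap = 334 mm.

A is a table. B is a chair. The chair is on top of the table, centred. The gap from the chair to the table's −x edge is 334 mm.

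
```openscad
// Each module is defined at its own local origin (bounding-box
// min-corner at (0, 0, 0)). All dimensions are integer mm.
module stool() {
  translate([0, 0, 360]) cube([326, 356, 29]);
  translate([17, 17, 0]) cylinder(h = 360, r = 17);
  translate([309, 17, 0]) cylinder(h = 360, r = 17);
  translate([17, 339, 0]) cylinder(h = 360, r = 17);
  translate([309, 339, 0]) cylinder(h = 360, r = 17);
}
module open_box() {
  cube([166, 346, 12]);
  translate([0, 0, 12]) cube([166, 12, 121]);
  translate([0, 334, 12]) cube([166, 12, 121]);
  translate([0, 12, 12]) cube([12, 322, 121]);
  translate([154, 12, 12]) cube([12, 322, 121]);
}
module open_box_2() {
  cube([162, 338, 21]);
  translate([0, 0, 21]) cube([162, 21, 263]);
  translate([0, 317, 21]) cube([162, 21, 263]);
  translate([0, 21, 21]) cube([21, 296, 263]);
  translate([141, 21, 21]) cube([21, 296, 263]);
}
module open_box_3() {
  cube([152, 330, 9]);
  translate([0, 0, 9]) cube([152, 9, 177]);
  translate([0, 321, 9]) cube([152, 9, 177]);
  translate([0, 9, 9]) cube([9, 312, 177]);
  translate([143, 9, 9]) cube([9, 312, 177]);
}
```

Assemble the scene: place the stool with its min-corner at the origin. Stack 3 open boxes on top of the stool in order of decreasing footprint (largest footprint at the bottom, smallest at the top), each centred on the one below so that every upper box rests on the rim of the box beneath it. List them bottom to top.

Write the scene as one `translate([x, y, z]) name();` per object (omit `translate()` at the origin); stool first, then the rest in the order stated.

stool();
translate([80, 5, 389]) open_box();
translate([82, 9, 522]) open_box_2();
translate([87, 13, 806]) open_box_3();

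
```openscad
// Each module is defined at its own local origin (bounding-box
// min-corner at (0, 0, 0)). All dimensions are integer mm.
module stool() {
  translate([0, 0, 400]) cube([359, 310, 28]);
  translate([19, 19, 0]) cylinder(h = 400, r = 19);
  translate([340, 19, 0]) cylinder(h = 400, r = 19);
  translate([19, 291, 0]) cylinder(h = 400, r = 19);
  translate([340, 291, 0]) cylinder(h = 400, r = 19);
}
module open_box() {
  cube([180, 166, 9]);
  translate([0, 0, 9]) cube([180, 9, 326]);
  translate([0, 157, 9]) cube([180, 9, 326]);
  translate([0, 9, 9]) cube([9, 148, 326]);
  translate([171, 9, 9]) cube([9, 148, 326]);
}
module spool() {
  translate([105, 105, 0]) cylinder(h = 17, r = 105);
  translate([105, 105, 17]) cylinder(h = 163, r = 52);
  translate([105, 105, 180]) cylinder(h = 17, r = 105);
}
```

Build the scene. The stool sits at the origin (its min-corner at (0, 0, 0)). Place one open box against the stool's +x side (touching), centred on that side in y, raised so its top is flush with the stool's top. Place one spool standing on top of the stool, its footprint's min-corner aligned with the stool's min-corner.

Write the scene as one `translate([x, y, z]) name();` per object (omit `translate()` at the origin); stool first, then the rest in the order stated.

stool();
translate([359, 72, 93]) open_box();
translate([0, 0, 428]) spool();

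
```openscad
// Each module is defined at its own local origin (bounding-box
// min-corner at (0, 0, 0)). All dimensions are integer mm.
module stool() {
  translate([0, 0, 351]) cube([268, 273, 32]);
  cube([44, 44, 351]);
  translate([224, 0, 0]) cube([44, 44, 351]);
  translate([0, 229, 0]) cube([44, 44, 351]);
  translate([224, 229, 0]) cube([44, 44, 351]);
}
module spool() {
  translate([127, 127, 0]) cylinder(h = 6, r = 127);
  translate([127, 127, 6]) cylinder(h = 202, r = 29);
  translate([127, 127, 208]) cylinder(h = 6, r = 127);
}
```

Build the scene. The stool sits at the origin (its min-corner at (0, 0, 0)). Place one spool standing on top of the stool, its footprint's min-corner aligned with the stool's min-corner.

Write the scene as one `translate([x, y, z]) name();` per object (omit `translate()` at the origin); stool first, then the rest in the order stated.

stool();
translate([0, 0, 383]) spool();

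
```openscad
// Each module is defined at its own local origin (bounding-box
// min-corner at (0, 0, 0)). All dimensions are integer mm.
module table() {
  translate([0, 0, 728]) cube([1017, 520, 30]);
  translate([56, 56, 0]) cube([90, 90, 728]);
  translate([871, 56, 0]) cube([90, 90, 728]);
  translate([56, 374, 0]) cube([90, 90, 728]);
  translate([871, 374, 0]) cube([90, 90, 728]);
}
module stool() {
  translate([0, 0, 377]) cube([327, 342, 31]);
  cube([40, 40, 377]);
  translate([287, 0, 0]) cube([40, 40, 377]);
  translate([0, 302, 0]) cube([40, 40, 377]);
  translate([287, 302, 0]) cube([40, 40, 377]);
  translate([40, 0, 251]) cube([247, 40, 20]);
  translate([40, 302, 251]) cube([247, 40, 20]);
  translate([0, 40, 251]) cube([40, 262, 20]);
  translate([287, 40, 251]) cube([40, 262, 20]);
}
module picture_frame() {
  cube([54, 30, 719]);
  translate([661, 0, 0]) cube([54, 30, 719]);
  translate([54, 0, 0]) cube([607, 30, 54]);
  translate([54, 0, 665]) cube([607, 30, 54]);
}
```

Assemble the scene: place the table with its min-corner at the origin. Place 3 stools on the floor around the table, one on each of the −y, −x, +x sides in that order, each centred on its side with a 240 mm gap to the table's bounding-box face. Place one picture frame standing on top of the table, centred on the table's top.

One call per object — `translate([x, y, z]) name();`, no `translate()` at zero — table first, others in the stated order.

table();
translate([345, -582, 0]) stool();
translate([-567, 89, 0]) stool();
translate([1257, 89, 0]) stool();
translate([151, 245, 758]) picture_frame();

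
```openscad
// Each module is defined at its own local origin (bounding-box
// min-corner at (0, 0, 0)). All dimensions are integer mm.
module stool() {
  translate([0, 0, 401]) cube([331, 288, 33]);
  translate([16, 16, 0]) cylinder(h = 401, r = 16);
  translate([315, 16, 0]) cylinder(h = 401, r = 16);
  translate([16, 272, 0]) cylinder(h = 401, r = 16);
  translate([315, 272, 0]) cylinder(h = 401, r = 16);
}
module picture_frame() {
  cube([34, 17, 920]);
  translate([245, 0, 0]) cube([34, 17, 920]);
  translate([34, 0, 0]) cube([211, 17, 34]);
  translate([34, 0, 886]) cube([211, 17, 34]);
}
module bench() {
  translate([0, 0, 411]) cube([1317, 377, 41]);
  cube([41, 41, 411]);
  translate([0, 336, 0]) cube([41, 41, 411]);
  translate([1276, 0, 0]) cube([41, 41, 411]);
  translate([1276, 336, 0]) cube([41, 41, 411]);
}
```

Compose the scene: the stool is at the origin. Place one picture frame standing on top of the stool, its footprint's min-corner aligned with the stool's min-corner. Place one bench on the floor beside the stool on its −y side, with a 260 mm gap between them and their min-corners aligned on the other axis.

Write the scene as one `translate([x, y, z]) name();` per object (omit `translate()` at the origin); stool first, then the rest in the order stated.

stool();
translate([0, 0, 434]) picture_frame();
translate([0, -637, 0]) bench();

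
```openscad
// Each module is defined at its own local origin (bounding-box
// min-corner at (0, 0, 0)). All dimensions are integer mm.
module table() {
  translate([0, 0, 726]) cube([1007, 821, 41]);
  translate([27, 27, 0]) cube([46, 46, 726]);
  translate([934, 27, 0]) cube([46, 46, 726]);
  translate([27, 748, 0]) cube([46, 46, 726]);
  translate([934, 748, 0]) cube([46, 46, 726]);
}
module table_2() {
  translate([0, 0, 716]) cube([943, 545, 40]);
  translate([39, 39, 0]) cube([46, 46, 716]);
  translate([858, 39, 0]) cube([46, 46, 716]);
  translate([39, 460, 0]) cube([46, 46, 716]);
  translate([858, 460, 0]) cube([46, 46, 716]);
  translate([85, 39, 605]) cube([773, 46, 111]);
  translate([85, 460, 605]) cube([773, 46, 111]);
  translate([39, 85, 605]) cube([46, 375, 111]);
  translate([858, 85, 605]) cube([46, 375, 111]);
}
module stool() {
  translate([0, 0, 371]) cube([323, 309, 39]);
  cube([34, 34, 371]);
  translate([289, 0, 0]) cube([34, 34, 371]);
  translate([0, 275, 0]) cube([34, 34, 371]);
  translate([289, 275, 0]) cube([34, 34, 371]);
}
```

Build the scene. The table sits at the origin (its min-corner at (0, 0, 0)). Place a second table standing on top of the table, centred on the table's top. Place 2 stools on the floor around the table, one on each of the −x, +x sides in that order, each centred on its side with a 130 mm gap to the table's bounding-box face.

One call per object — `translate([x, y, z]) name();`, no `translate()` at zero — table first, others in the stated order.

table();
translate([32, 138, 767]) table_2();
translate([-453, 256, 0]) stool();
translate([1137, 256, 0]) stool();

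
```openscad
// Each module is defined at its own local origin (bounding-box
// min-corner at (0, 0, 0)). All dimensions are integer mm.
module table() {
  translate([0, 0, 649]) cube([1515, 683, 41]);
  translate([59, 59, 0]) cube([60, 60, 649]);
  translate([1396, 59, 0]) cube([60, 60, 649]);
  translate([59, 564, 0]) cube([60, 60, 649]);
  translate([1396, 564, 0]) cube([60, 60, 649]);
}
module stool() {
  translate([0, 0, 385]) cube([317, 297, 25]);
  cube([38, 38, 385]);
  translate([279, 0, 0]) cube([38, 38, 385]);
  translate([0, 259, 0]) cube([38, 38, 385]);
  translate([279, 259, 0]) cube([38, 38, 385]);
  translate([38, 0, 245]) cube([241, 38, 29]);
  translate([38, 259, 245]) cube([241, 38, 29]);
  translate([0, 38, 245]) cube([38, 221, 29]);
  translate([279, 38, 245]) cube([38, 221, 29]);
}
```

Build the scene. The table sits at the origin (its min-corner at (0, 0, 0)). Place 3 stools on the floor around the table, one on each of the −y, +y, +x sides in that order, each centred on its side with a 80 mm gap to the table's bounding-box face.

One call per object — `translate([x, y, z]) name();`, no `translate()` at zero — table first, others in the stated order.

table();
translate([599, -377, 0]) stool();
translate([599, 763, 0]) stool();
translate([1595, 193, 0]) stool();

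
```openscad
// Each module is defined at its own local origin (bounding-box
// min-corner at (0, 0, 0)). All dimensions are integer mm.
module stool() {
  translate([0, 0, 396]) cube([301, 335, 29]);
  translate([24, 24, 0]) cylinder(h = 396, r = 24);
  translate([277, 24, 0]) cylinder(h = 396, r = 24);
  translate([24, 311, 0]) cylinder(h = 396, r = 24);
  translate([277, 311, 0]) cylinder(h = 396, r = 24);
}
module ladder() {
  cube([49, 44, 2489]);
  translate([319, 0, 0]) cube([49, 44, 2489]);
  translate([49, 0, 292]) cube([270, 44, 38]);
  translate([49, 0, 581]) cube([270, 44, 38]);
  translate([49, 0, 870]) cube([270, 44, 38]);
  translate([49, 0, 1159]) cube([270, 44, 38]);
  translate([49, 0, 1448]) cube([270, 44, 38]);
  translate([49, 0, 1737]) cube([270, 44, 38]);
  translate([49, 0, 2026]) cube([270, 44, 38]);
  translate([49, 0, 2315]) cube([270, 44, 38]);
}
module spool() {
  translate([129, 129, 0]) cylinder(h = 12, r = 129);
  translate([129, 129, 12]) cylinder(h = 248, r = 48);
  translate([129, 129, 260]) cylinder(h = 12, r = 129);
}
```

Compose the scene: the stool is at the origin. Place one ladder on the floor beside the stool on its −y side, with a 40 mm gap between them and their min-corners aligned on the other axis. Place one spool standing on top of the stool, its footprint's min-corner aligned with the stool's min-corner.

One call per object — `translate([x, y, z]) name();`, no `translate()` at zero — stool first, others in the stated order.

stool();
translate([0, -84, 0]) ladder();
translate([0, 0, 425]) spool();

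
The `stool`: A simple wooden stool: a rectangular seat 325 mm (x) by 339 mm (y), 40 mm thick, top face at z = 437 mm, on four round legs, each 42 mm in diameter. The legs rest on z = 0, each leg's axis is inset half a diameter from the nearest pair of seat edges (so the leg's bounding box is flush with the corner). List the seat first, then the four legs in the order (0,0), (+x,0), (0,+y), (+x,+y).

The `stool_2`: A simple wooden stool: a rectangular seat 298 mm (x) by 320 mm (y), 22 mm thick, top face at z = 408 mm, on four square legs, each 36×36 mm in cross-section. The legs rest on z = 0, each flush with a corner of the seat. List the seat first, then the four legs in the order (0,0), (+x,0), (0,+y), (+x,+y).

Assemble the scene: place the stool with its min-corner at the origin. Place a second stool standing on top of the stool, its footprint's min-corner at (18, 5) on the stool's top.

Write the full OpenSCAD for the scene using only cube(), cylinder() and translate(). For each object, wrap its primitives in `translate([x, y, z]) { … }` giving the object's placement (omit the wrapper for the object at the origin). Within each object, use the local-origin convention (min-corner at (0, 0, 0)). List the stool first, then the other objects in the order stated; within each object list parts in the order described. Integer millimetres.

translate([0, 0, 397]) cube([325, 339, 40]);
translate([21, 21, 0]) cylinder(h = 397, r = 21);
translate([304, 21, 0]) cylinder(h = 397, r = 21);
translate([21, 318, 0]) cylinder(h = 397, r = 21);
translate([304, 318, 0]) cylinder(h = 397, r = 21);
translate([18, 5, 437]) {
  translate([0, 0, 386]) cube([298, 320, 22]);
  cube([36, 36, 386]);
  translate([262, 0, 0]) cube([36, 36, 386]);
  translate([0, 284, 0]) cube([36, 36, 386]);
  translate([262, 284, 0]) cube([36, 36, 386]);
}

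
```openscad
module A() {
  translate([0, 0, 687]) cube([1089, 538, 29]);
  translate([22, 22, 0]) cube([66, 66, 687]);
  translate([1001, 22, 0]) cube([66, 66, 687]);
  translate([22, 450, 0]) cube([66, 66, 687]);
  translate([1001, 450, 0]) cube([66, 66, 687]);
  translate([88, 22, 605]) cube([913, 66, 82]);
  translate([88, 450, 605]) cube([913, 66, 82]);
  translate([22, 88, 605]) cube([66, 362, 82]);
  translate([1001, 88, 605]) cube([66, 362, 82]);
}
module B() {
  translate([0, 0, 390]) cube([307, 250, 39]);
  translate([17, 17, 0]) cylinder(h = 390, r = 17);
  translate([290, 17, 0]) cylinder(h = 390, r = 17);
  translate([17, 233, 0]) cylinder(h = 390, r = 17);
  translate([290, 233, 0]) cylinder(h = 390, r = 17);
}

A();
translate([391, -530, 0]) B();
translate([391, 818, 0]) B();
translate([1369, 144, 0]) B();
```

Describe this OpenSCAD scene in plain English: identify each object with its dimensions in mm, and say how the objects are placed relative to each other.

A is a rectangular dining table. The top is 1089×538×29 mm with its upper surface at z = 716 mm. It stands on four 66×66 mm square legs, each inset 22 mm from the nearest pair of top edges, running from the floor to the underside of the top. Four apron rails, 66 mm thick and 82 mm tall, run between adjacent legs with their top edges flush with the underside of the top and their outer faces flush with the legs' outer faces.

B is a simple wooden stool: a rectangular seat 307 mm (x) by 250 mm (y), 39 mm thick, top face at z = 429 mm, on four round legs, each 34 mm in diameter. The legs rest on z = 0, each leg's axis is inset half a diameter from the nearest pair of seat edges (so the leg's bounding box is flush with the corner).

Three stools sit around the table at the −y, +y, +x sides.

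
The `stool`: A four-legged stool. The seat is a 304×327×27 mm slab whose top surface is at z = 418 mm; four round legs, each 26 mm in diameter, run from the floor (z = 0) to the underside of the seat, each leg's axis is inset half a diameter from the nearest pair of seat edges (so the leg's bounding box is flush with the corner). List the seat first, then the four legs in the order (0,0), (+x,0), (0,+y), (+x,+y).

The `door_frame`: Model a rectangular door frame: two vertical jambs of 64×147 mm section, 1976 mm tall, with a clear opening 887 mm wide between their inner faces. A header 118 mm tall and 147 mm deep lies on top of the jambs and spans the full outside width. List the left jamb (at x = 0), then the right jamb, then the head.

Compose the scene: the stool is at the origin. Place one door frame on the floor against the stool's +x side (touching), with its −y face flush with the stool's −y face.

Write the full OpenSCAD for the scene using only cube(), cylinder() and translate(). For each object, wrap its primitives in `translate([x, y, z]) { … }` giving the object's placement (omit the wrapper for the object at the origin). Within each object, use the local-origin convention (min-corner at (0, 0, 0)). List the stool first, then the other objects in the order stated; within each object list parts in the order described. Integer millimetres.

translate([0, 0, 391]) cube([304, 327, 27]);
translate([13, 13, 0]) cylinder(h = 391, r = 13);
translate([291, 13, 0]) cylinder(h = 391, r = 13);
translate([13, 314, 0]) cylinder(h = 391, r = 13);
translate([291, 314, 0]) cylinder(h = 391, r = 13);
translate([304, 0, 0]) {
  cube([64, 147, 1976]);
  translate([951, 0, 0]) cube([64, 147, 1976]);
  translate([0, 0, 1976]) cube([1015, 147, 118]);
}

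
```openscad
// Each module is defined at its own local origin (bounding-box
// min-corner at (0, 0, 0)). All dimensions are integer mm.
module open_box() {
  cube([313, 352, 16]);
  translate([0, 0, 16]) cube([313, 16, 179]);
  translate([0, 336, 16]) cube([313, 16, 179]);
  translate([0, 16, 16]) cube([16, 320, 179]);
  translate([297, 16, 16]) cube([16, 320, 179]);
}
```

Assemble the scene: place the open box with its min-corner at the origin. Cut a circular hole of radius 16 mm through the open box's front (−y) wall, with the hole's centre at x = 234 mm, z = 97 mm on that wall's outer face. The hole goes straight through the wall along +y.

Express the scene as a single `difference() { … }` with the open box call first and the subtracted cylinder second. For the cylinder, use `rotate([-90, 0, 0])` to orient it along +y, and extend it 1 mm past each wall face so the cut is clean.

difference() {
  open_box();
  translate([234, -1, 97]) rotate([-90, 0, 0]) cylinder(h = 18, r = 16);
}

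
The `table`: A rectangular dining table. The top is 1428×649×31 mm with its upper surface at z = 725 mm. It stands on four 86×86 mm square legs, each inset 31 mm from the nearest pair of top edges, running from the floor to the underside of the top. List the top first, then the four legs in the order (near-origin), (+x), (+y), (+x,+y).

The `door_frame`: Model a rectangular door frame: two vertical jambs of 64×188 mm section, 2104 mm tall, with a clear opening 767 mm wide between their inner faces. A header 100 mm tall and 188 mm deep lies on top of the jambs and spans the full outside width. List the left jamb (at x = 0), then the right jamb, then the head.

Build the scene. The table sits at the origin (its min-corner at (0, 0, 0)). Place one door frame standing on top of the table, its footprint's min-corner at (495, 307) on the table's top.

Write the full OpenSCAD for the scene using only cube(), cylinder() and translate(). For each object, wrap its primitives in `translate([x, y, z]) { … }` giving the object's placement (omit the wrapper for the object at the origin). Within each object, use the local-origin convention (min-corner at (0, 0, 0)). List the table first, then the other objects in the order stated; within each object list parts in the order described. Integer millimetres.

translate([0, 0, 694]) cube([1428, 649, 31]);
translate([31, 31, 0]) cube([86, 86, 694]);
translate([1311, 31, 0]) cube([86, 86, 694]);
translate([31, 532, 0]) cube([86, 86, 694]);
translate([1311, 532, 0]) cube([86, 86, 694]);
translate([495, 307, 725]) {
  cube([64, 188, 2104]);
  translate([831, 0, 0]) cube([64, 188, 2104]);
  translate([0, 0, 2104]) cube([895, 188, 100]);
}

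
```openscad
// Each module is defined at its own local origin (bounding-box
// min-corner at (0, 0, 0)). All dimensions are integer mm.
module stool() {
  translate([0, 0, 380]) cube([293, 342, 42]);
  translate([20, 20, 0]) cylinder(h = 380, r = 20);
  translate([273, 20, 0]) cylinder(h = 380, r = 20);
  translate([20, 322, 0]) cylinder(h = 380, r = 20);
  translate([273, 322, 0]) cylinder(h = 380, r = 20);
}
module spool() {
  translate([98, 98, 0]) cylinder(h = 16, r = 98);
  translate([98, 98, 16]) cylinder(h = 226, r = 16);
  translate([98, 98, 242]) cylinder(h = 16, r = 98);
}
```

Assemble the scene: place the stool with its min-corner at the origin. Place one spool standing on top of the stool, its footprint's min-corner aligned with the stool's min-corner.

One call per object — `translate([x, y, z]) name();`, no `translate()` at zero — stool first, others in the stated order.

stool();
translate([0, 0, 422]) spool();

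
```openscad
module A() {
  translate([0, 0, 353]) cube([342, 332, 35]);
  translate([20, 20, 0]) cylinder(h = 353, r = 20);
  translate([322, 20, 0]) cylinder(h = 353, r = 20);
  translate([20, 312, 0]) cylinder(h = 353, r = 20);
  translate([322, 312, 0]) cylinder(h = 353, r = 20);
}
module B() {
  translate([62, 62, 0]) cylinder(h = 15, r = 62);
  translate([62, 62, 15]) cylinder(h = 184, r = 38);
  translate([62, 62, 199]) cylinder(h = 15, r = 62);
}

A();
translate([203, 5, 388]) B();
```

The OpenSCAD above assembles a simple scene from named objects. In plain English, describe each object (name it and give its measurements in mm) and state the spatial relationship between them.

A is a four-legged stool. The seat is a 342×332×35 mm slab whose top surface is at z = 388 mm; four round legs, each 40 mm in diameter, run from the floor (z = 0) to the underside of the seat, each leg's axis is inset half a diameter from the nearest pair of seat edges (so the leg's bounding box is flush with the corner).

B is a spool: two coaxial disc flanges of radius 62 mm and thickness 15 mm, joined by a core cylinder of radius 38 mm and height 184 mm. The lower flange rests on z = 0 and the three cylinders share a vertical axis.

The spool is on top of the stool.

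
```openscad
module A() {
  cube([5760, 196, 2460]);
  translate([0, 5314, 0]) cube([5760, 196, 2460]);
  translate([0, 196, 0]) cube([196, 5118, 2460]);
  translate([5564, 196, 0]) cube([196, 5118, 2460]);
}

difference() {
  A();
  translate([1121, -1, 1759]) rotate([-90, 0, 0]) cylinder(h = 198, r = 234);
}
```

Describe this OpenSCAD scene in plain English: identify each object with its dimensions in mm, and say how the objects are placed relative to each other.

A is the wall frame of a small rectangular building: four walls, each 2460 mm tall and 196 mm thick, enclosing a footprint 5760 mm (x) by 5510 mm (y) outside-to-outside, with no floor or roof. The front and back walls (the −y and +y sides) span the full width; the two side walls fit between them.

The house frame has a circular hole of radius 234 mm through its front wall, centred at (x = 1121, z = 1759).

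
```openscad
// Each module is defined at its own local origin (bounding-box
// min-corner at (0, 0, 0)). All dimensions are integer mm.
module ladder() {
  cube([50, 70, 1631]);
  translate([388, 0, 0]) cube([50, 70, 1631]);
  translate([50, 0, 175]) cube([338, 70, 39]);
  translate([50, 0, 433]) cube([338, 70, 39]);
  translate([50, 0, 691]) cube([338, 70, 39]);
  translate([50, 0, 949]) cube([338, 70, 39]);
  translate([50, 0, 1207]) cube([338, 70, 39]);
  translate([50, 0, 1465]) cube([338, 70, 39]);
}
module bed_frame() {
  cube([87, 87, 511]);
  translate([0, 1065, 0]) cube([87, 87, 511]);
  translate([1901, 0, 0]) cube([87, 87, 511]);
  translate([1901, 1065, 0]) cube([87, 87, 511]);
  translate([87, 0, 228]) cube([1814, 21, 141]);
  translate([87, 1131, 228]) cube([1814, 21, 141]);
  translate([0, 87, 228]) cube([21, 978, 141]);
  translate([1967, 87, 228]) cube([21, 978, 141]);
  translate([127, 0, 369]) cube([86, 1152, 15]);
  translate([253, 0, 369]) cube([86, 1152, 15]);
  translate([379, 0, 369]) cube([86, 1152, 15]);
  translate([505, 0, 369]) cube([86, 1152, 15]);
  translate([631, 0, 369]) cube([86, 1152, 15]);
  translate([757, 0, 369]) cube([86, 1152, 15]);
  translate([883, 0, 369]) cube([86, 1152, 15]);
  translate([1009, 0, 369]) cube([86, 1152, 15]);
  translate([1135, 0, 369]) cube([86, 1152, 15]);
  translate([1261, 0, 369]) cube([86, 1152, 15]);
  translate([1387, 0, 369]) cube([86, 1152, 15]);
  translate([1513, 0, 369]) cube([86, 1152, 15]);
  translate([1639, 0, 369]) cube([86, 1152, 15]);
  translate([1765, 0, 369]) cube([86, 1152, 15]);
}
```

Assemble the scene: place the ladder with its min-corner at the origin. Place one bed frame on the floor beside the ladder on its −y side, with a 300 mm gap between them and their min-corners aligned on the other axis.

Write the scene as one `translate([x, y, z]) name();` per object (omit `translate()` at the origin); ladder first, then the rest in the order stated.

ladder();
translate([0, -1452, 0]) bed_frame();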